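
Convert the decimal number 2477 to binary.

Using repeated division by 2:
2477 ÷ 2 = 1238 remainder 1
1238 ÷ 2 = 619 remainder 0
619 ÷ 2 = 309 remainder 1
309 ÷ 2 = 154 remainder 1
154 ÷ 2 = 77 remainder 0
77 ÷ 2 = 38 remainder 1
38 ÷ 2 = 19 remainder 0
19 ÷ 2 = 9 remainder 1
9 ÷ 2 = 4 remainder 1
4 ÷ 2 = 2 remainder 0
2 ÷ 2 = 1 remainder 0
1 ÷ 2 = 0 remainder 1
Reading remainders bottom to top: 100110101101



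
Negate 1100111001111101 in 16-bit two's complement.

Original (sign bit 1, negative): 1100111001111101
Step 1 - Invert all bits: 0011000110000010
Step 2 - Add 1: 0011000110000011
Verification: 1100111001111101 + 0011000110000011 = 10000000000000000; discarding the end carry (carry out of the top bit) leaves the 16-bit value 0000000000000000, as required for x + (-x)



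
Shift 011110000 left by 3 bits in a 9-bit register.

Original: 011110000 (decimal 240)
Shift left by 3 positions
Append 3 zeros on the right and drop the 3 high bits that overflow the 9-bit width
Result: 110000000 (decimal 384)
Equivalent: 240 << 3 = 240 × 2^3 = 1920, truncated to 9 bits = 384



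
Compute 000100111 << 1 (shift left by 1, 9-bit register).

Original: 000100111 (decimal 39)
Shift left by 1 position
Append 1 zero on the right
Result: 001001110 (decimal 78)
Equivalent: 39 << 1 = 39 × 2^1 = 78



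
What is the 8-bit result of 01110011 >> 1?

Original: 01110011 (decimal 115)
Shift right by 1 position
Drop the 1 low bit; fill with zero on the left
Result: 00111001 (decimal 57)
Equivalent: 115 >> 1 = 115 ÷ 2^1 = 57



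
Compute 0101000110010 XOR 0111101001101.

XOR: 1 when bits differ
  0101000110010
^ 0111101001101
---------------
  0010101111111
Decimal: 2610 ^ 3917 = 1407



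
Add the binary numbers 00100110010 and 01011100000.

Add column by column from the right: bit + bit + carry-in; write the sum mod 2, carry 1 when the sum is 2 or 3.
carry:  11111000000
        00100110010
+       01011100000
-------------------
       010000010010
(the carry out of the leftmost column, 0, becomes the leading bit)
Decimal check:
  00100110010 = 256 + 32 + 16 + 2 = 306
  01011100000 = 512 + 128 + 64 + 32 = 736
  306 + 736 = 1042, and 010000010010 = 1024 + 16 + 2 = 1042 ✓



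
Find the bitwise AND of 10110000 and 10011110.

AND: 1 only when both bits are 1
  10110000
& 10011110
----------
  10010000
Decimal: 176 & 158 = 144



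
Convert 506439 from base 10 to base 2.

Using repeated division by 2:
506439 ÷ 2 = 253219 remainder 1
253219 ÷ 2 = 126609 remainder 1
126609 ÷ 2 = 63304 remainder 1
63304 ÷ 2 = 31652 remainder 0
31652 ÷ 2 = 15826 remainder 0
15826 ÷ 2 = 7913 remainder 0
7913 ÷ 2 = 3956 remainder 1
3956 ÷ 2 = 1978 remainder 0
1978 ÷ 2 = 989 remainder 0
989 ÷ 2 = 494 remainder 1
494 ÷ 2 = 247 remainder 0
247 ÷ 2 = 123 remainder 1
123 ÷ 2 = 61 remainder 1
61 ÷ 2 = 30 remainder 1
30 ÷ 2 = 15 remainder 0
15 ÷ 2 = 7 remainder 1
7 ÷ 2 = 3 remainder 1
3 ÷ 2 = 1 remainder 1
1 ÷ 2 = 0 remainder 1
Reading remainders bottom to top: 1111011101001000111



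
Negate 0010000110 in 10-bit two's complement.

Original: 0010000110
Step 1 - Invert all bits: 1101111001
Step 2 - Add 1: 1101111010
Verification: 0010000110 + 1101111010 = 10000000000; discarding the end carry (carry out of the top bit) leaves the 10-bit value 0000000000, as required for x + (-x)



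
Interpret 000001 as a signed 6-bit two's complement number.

Binary: 000001
Sign bit: 0 (non-negative)
Read directly as an unsigned value:
000001 = 1
Value: 1



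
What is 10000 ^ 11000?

XOR: 1 when bits differ
  10000
^ 11000
-------
  01000
Decimal: 16 ^ 24 = 8



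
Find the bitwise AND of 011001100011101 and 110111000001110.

AND: 1 only when both bits are 1
  011001100011101
& 110111000001110
-----------------
  010001000001100
Decimal: 13085 & 28174 = 8716



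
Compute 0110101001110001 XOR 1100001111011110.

XOR: 1 when bits differ
  0110101001110001
^ 1100001111011110
------------------
  1010100110101111
Decimal: 27249 ^ 50142 = 43439



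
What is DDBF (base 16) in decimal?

Expand by place value (powers of 16):
Digit values: D = 13, B = 11, F = 15
DDBF = 13 × 16^3 + 13 × 16^2 + 11 × 16^1 + 15 × 16^0
= 13 × 4096 + 13 × 256 + 11 × 16 + 15 × 1
= 53248 + 3328 + 176 + 15
= 56767



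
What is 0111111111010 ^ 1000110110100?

XOR: 1 when bits differ
  0111111111010
^ 1000110110100
---------------
  1111001001110
Decimal: 4090 ^ 4532 = 7758



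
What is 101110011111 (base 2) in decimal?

Sum of powers of 2 for each 1-bit:
2^0 + 2^1 + 2^2 + 2^3 + 2^4 + 2^7 + 2^8 + 2^9 + 2^11
= 1 + 2 + 4 + 8 + 16 + 128 + 256 + 512 + 2048
= 2975



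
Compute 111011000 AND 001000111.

AND: 1 only when both bits are 1
  111011000
& 001000111
-----------
  001000000
Decimal: 472 & 71 = 64



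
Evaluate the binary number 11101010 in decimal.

Sum of powers of 2 for each 1-bit:
2^1 + 2^3 + 2^5 + 2^6 + 2^7
= 2 + 8 + 32 + 64 + 128
= 234



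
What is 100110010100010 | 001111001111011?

OR: 1 when either bit is 1
  100110010100010
| 001111001111011
-----------------
  101111011111011
Decimal: 19618 | 7803 = 24315



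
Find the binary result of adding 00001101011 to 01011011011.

Add column by column from the right: bit + bit + carry-in; write the sum mod 2, carry 1 when the sum is 2 or 3.
carry:  00111110110
        00001101011
+       01011011011
-------------------
       001101000110
(the carry out of the leftmost column, 0, becomes the leading bit)
Decimal check:
  00001101011 = 64 + 32 + 8 + 2 + 1 = 107
  01011011011 = 512 + 128 + 64 + 16 + 8 + 2 + 1 = 731
  107 + 731 = 838, and 001101000110 = 512 + 256 + 64 + 4 + 2 = 838 ✓



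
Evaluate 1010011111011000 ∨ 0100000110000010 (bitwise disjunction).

OR: 1 when either bit is 1
  1010011111011000
| 0100000110000010
------------------
  1110011111011010
Decimal: 42968 | 16770 = 59354



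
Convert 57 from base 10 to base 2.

Using repeated division by 2:
57 ÷ 2 = 28 remainder 1
28 ÷ 2 = 14 remainder 0
14 ÷ 2 = 7 remainder 0
7 ÷ 2 = 3 remainder 1
3 ÷ 2 = 1 remainder 1
1 ÷ 2 = 0 remainder 1
Reading remainders bottom to top: 111001



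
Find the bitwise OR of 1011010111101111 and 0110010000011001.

OR: 1 when either bit is 1
  1011010111101111
| 0110010000011001
------------------
  1111010111111111
Decimal: 46575 | 25625 = 62975



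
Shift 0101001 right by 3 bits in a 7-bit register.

Original: 0101001 (decimal 41)
Shift right by 3 positions
Drop the 3 low bits; fill with zeros on the left
Result: 0000101 (decimal 5)
Equivalent: 41 >> 3 = 41 ÷ 2^3 = 5



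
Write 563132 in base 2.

Using repeated division by 2:
563132 ÷ 2 = 281566 remainder 0
281566 ÷ 2 = 140783 remainder 0
140783 ÷ 2 = 70391 remainder 1
70391 ÷ 2 = 35195 remainder 1
35195 ÷ 2 = 17597 remainder 1
17597 ÷ 2 = 8798 remainder 1
8798 ÷ 2 = 4399 remainder 0
4399 ÷ 2 = 2199 remainder 1
2199 ÷ 2 = 1099 remainder 1
1099 ÷ 2 = 549 remainder 1
549 ÷ 2 = 274 remainder 1
274 ÷ 2 = 137 remainder 0
137 ÷ 2 = 68 remainder 1
68 ÷ 2 = 34 remainder 0
34 ÷ 2 = 17 remainder 0
17 ÷ 2 = 8 remainder 1
8 ÷ 2 = 4 remainder 0
4 ÷ 2 = 2 remainder 0
2 ÷ 2 = 1 remainder 0
1 ÷ 2 = 0 remainder 1
Reading remainders bottom to top: 10001001011110111100



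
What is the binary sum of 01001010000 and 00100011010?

Add column by column from the right: bit + bit + carry-in; write the sum mod 2, carry 1 when the sum is 2 or 3.
carry:  00000100000
        01001010000
+       00100011010
-------------------
       001101101010
(the carry out of the leftmost column, 0, becomes the leading bit)
Decimal check:
  01001010000 = 512 + 64 + 16 = 592
  00100011010 = 256 + 16 + 8 + 2 = 282
  592 + 282 = 874, and 001101101010 = 512 + 256 + 64 + 32 + 8 + 2 = 874 ✓



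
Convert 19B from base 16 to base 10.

Expand by place value (powers of 16):
Digit values: B = 11
19B = 1 × 16^2 + 9 × 16^1 + 11 × 16^0
= 1 × 256 + 9 × 16 + 11 × 1
= 256 + 144 + 11
= 411



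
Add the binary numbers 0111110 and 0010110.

Add column by column from the right: bit + bit + carry-in; write the sum mod 2, carry 1 when the sum is 2 or 3.
carry:  1111100
        0111110
+       0010110
---------------
       01010100
(the carry out of the leftmost column, 0, becomes the leading bit)
Decimal check:
  0111110 = 32 + 16 + 8 + 4 + 2 = 62
  0010110 = 16 + 4 + 2 = 22
  62 + 22 = 84, and 01010100 = 64 + 16 + 4 = 84 ✓



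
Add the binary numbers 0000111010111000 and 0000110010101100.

Add column by column from the right: bit + bit + carry-in; write the sum mod 2, carry 1 when the sum is 2 or 3.
carry:  0001100101110000
        0000111010111000
+       0000110010101100
------------------------
       00001101101100100
(the carry out of the leftmost column, 0, becomes the leading bit)
Decimal check:
  0000111010111000 = 2048 + 1024 + 512 + 128 + 32 + 16 + 8 = 3768
  0000110010101100 = 2048 + 1024 + 128 + 32 + 8 + 4 = 3244
  3768 + 3244 = 7012, and 00001101101100100 = 4096 + 2048 + 512 + 256 + 64 + 32 + 4 = 7012 ✓



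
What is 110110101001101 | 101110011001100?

OR: 1 when either bit is 1
  110110101001101
| 101110011001100
-----------------
  111110111001101
Decimal: 27981 | 23756 = 32205



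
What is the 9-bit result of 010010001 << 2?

Original: 010010001 (decimal 145)
Shift left by 2 positions
Append 2 zeros on the right and drop the 2 high bits that overflow the 9-bit width
Result: 001000100 (decimal 68)
Equivalent: 145 << 2 = 145 × 2^2 = 580, truncated to 9 bits = 68



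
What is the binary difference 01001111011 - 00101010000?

Method 1 - Direct subtraction (column by column from the right: bit − bit − borrow-in; if negative, add 2 and borrow 1 from the next column):
borrow: 01000000000
        01001111011
-       00101010000
-------------------
        00100101011

Method 2 - Add two's complement:
Two's complement of 00101010000: invert → 11010101111, add 1 → 11010110000
  01001111011
+ 11010110000
-------------
 100100101011  (end carry out of the top bit = 1)
Discarding the end carry: 00100101011
Decimal check:
  01001111011 = 512 + 64 + 32 + 16 + 8 + 2 + 1 = 635
  00101010000 = 256 + 64 + 16 = 336
  635 - 336 = 299, and 00100101011 = 256 + 32 + 8 + 2 + 1 = 299 ✓



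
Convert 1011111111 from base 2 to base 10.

Sum of powers of 2 for each 1-bit:
2^0 + 2^1 + 2^2 + 2^3 + 2^4 + 2^5 + 2^6 + 2^7 + 2^9
= 1 + 2 + 4 + 8 + 16 + 32 + 64 + 128 + 512
= 767



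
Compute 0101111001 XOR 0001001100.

XOR: 1 when bits differ
  0101111001
^ 0001001100
------------
  0100110101
Decimal: 377 ^ 76 = 309



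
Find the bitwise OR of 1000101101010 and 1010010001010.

OR: 1 when either bit is 1
  1000101101010
| 1010010001010
---------------
  1010111101010
Decimal: 4458 | 5258 = 5610



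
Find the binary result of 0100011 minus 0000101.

Method 1 - Direct subtraction (column by column from the right: bit − bit − borrow-in; if negative, add 2 and borrow 1 from the next column):
borrow: 0111000
        0100011
-       0000101
---------------
        0011110

Method 2 - Add two's complement:
Two's complement of 0000101: invert → 1111010, add 1 → 1111011
  0100011
+ 1111011
---------
 10011110  (end carry out of the top bit = 1)
Discarding the end carry: 0011110
Decimal check:
  0100011 = 32 + 2 + 1 = 35
  0000101 = 4 + 1 = 5
  35 - 5 = 30, and 0011110 = 16 + 8 + 4 + 2 = 30 ✓



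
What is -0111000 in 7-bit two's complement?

Original: 0111000
Step 1 - Invert all bits: 1000111
Step 2 - Add 1: 1001000
Verification: 0111000 + 1001000 = 10000000; discarding the end carry (carry out of the top bit) leaves the 7-bit value 0000000, as required for x + (-x)



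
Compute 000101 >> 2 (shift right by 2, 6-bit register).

Original: 000101 (decimal 5)
Shift right by 2 positions
Drop the 2 low bits; fill with zeros on the left
Result: 000001 (decimal 1)
Equivalent: 5 >> 2 = 5 ÷ 2^2 = 1



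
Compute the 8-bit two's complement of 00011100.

Original: 00011100
Step 1 - Invert all bits: 11100011
Step 2 - Add 1: 11100100
Verification: 00011100 + 11100100 = 100000000; discarding the end carry (carry out of the top bit) leaves the 8-bit value 00000000, as required for x + (-x)



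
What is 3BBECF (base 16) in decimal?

Expand by place value (powers of 16):
Digit values: B = 11, E = 14, C = 12, F = 15
3BBECF = 3 × 16^5 + 11 × 16^4 + 11 × 16^3 + 14 × 16^2 + 12 × 16^1 + 15 × 16^0
= 3 × 1048576 + 11 × 65536 + 11 × 4096 + 14 × 256 + 12 × 16 + 15 × 1
= 3145728 + 720896 + 45056 + 3584 + 192 + 15
= 3915471



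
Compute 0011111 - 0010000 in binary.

Method 1 - Direct subtraction (column by column from the right: bit − bit − borrow-in; if negative, add 2 and borrow 1 from the next column):
borrow: 0000000
        0011111
-       0010000
---------------
        0001111

Method 2 - Add two's complement:
Two's complement of 0010000: invert → 1101111, add 1 → 1110000
  0011111
+ 1110000
---------
 10001111  (end carry out of the top bit = 1)
Discarding the end carry: 0001111
Decimal check:
  0011111 = 16 + 8 + 4 + 2 + 1 = 31
  0010000 = 16
  31 - 16 = 15, and 0001111 = 8 + 4 + 2 + 1 = 15 ✓



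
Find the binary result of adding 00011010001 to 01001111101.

Add column by column from the right: bit + bit + carry-in; write the sum mod 2, carry 1 when the sum is 2 or 3.
carry:  00111100010
        00011010001
+       01001111101
-------------------
       001101001110
(the carry out of the leftmost column, 0, becomes the leading bit)
Decimal check:
  00011010001 = 128 + 64 + 16 + 1 = 209
  01001111101 = 512 + 64 + 32 + 16 + 8 + 4 + 1 = 637
  209 + 637 = 846, and 001101001110 = 512 + 256 + 64 + 8 + 4 + 2 = 846 ✓



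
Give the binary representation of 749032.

Using repeated division by 2:
749032 ÷ 2 = 374516 remainder 0
374516 ÷ 2 = 187258 remainder 0
187258 ÷ 2 = 93629 remainder 0
93629 ÷ 2 = 46814 remainder 1
46814 ÷ 2 = 23407 remainder 0
23407 ÷ 2 = 11703 remainder 1
11703 ÷ 2 = 5851 remainder 1
5851 ÷ 2 = 2925 remainder 1
2925 ÷ 2 = 1462 remainder 1
1462 ÷ 2 = 731 remainder 0
731 ÷ 2 = 365 remainder 1
365 ÷ 2 = 182 remainder 1
182 ÷ 2 = 91 remainder 0
91 ÷ 2 = 45 remainder 1
45 ÷ 2 = 22 remainder 1
22 ÷ 2 = 11 remainder 0
11 ÷ 2 = 5 remainder 1
5 ÷ 2 = 2 remainder 1
2 ÷ 2 = 1 remainder 0
1 ÷ 2 = 0 remainder 1
Reading remainders bottom to top: 10110110110111101000



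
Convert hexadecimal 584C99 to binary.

Convert each hex digit to 4 bits:
  5 = 0101
  8 = 1000
  4 = 0100
  C = 1100
  9 = 1001
  9 = 1001
Concatenate: 010110000100110010011001



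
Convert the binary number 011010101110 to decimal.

Sum of powers of 2 for each 1-bit:
2^1 + 2^2 + 2^3 + 2^5 + 2^7 + 2^9 + 2^10
= 2 + 4 + 8 + 32 + 128 + 512 + 1024
= 1710



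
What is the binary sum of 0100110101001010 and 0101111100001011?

Add column by column from the right: bit + bit + carry-in; write the sum mod 2, carry 1 when the sum is 2 or 3.
carry:  1011111000010100
        0100110101001010
+       0101111100001011
------------------------
       01010110001010101
(the carry out of the leftmost column, 0, becomes the leading bit)
Decimal check:
  0100110101001010 = 16384 + 2048 + 1024 + 256 + 64 + 8 + 2 = 19786
  0101111100001011 = 16384 + 4096 + 2048 + 1024 + 512 + 256 + 8 + 2 + 1 = 24331
  19786 + 24331 = 44117, and 01010110001010101 = 32768 + 8192 + 2048 + 1024 + 64 + 16 + 4 + 1 = 44117 ✓



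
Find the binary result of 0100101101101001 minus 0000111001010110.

Method 1 - Direct subtraction (column by column from the right: bit − bit − borrow-in; if negative, add 2 and borrow 1 from the next column):
borrow: 0111100000101100
        0100101101101001
-       0000111001010110
------------------------
        0011110100010011

Method 2 - Add two's complement:
Two's complement of 0000111001010110: invert → 1111000110101001, add 1 → 1111000110101010
  0100101101101001
+ 1111000110101010
------------------
 10011110100010011  (end carry out of the top bit = 1)
Discarding the end carry: 0011110100010011
Decimal check:
  0100101101101001 = 16384 + 2048 + 512 + 256 + 64 + 32 + 8 + 1 = 19305
  0000111001010110 = 2048 + 1024 + 512 + 64 + 16 + 4 + 2 = 3670
  19305 - 3670 = 15635, and 0011110100010011 = 8192 + 4096 + 2048 + 1024 + 256 + 16 + 2 + 1 = 15635 ✓



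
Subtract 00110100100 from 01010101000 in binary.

Method 1 - Direct subtraction (column by column from the right: bit − bit − borrow-in; if negative, add 2 and borrow 1 from the next column):
borrow: 01000001000
        01010101000
-       00110100100
-------------------
        00100000100

Method 2 - Add two's complement:
Two's complement of 00110100100: invert → 11001011011, add 1 → 11001011100
  01010101000
+ 11001011100
-------------
 100100000100  (end carry out of the top bit = 1)
Discarding the end carry: 00100000100
Decimal check:
  01010101000 = 512 + 128 + 32 + 8 = 680
  00110100100 = 256 + 128 + 32 + 4 = 420
  680 - 420 = 260, and 00100000100 = 256 + 4 = 260 ✓



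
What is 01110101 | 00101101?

OR: 1 when either bit is 1
  01110101
| 00101101
----------
  01111101
Decimal: 117 | 45 = 125



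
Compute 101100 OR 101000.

OR: 1 when either bit is 1
  101100
| 101000
--------
  101100
Decimal: 44 | 40 = 44



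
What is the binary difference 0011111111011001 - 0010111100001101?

Method 1 - Direct subtraction (column by column from the right: bit − bit − borrow-in; if negative, add 2 and borrow 1 from the next column):
borrow: 0000000000011000
        0011111111011001
-       0010111100001101
------------------------
        0001000011001100

Method 2 - Add two's complement:
Two's complement of 0010111100001101: invert → 1101000011110010, add 1 → 1101000011110011
  0011111111011001
+ 1101000011110011
------------------
 10001000011001100  (end carry out of the top bit = 1)
Discarding the end carry: 0001000011001100
Decimal check:
  0011111111011001 = 8192 + 4096 + 2048 + 1024 + 512 + 256 + 128 + 64 + 16 + 8 + 1 = 16345
  0010111100001101 = 8192 + 2048 + 1024 + 512 + 256 + 8 + 4 + 1 = 12045
  16345 - 12045 = 4300, and 0001000011001100 = 4096 + 128 + 64 + 8 + 4 = 4300 ✓



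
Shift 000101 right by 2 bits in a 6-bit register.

Original: 000101 (decimal 5)
Shift right by 2 positions
Drop the 2 low bits; fill with zeros on the left
Result: 000001 (decimal 1)
Equivalent: 5 >> 2 = 5 ÷ 2^2 = 1



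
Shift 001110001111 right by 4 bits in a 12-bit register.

Original: 001110001111 (decimal 911)
Shift right by 4 positions
Drop the 4 low bits; fill with zeros on the left
Result: 000000111000 (decimal 56)
Equivalent: 911 >> 4 = 911 ÷ 2^4 = 56



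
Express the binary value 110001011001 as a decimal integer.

Sum of powers of 2 for each 1-bit:
2^0 + 2^3 + 2^4 + 2^6 + 2^10 + 2^11
= 1 + 8 + 16 + 64 + 1024 + 2048
= 3161



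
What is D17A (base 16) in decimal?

Expand by place value (powers of 16):
Digit values: D = 13, A = 10
D17A = 13 × 16^3 + 1 × 16^2 + 7 × 16^1 + 10 × 16^0
= 13 × 4096 + 1 × 256 + 7 × 16 + 10 × 1
= 53248 + 256 + 112 + 10
= 53626



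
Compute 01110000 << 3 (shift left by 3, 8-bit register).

Original: 01110000 (decimal 112)
Shift left by 3 positions
Append 3 zeros on the right and drop the 3 high bits that overflow the 8-bit width
Result: 10000000 (decimal 128)
Equivalent: 112 << 3 = 112 × 2^3 = 896, truncated to 8 bits = 128



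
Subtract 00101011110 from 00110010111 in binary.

Method 1 - Direct subtraction (column by column from the right: bit − bit − borrow-in; if negative, add 2 and borrow 1 from the next column):
borrow: 00011110000
        00110010111
-       00101011110
-------------------
        00000111001

Method 2 - Add two's complement:
Two's complement of 00101011110: invert → 11010100001, add 1 → 11010100010
  00110010111
+ 11010100010
-------------
 100000111001  (end carry out of the top bit = 1)
Discarding the end carry: 00000111001
Decimal check:
  00110010111 = 256 + 128 + 16 + 4 + 2 + 1 = 407
  00101011110 = 256 + 64 + 16 + 8 + 4 + 2 = 350
  407 - 350 = 57, and 00000111001 = 32 + 16 + 8 + 1 = 57 ✓



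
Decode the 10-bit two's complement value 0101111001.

Binary: 0101111001
Sign bit: 0 (non-negative)
Read directly as an unsigned value:
0101111001 = 256 + 64 + 32 + 16 + 8 + 1 = 377
Value: 377



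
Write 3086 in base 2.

Using repeated division by 2:
3086 ÷ 2 = 1543 remainder 0
1543 ÷ 2 = 771 remainder 1
771 ÷ 2 = 385 remainder 1
385 ÷ 2 = 192 remainder 1
192 ÷ 2 = 96 remainder 0
96 ÷ 2 = 48 remainder 0
48 ÷ 2 = 24 remainder 0
24 ÷ 2 = 12 remainder 0
12 ÷ 2 = 6 remainder 0
6 ÷ 2 = 3 remainder 0
3 ÷ 2 = 1 remainder 1
1 ÷ 2 = 0 remainder 1
Reading remainders bottom to top: 110000001110



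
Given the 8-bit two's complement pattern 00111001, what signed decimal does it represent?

Binary: 00111001
Sign bit: 0 (non-negative)
Read directly as an unsigned value:
00111001 = 32 + 16 + 8 + 1 = 57
Value: 57



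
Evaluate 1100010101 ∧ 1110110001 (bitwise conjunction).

AND: 1 only when both bits are 1
  1100010101
& 1110110001
------------
  1100010001
Decimal: 789 & 945 = 785



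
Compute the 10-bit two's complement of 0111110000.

Original: 0111110000
Step 1 - Invert all bits: 1000001111
Step 2 - Add 1: 1000010000
Verification: 0111110000 + 1000010000 = 10000000000; discarding the end carry (carry out of the top bit) leaves the 10-bit value 0000000000, as required for x + (-x)



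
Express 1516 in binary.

Using repeated division by 2:
1516 ÷ 2 = 758 remainder 0
758 ÷ 2 = 379 remainder 0
379 ÷ 2 = 189 remainder 1
189 ÷ 2 = 94 remainder 1
94 ÷ 2 = 47 remainder 0
47 ÷ 2 = 23 remainder 1
23 ÷ 2 = 11 remainder 1
11 ÷ 2 = 5 remainder 1
5 ÷ 2 = 2 remainder 1
2 ÷ 2 = 1 remainder 0
1 ÷ 2 = 0 remainder 1
Reading remainders bottom to top: 10111101100



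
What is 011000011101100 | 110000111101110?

OR: 1 when either bit is 1
  011000011101100
| 110000111101110
-----------------
  111000111101110
Decimal: 12524 | 25070 = 29166



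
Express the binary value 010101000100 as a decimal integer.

Sum of powers of 2 for each 1-bit:
2^2 + 2^6 + 2^8 + 2^10
= 4 + 64 + 256 + 1024
= 1348



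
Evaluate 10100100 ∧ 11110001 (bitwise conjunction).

AND: 1 only when both bits are 1
  10100100
& 11110001
----------
  10100000
Decimal: 164 & 241 = 160



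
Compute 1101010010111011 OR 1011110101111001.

OR: 1 when either bit is 1
  1101010010111011
| 1011110101111001
------------------
  1111110111111011
Decimal: 54459 | 48505 = 65019



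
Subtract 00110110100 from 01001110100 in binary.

Method 1 - Direct subtraction (column by column from the right: bit − bit − borrow-in; if negative, add 2 and borrow 1 from the next column):
borrow: 01100000000
        01001110100
-       00110110100
-------------------
        00011000000

Method 2 - Add two's complement:
Two's complement of 00110110100: invert → 11001001011, add 1 → 11001001100
  01001110100
+ 11001001100
-------------
 100011000000  (end carry out of the top bit = 1)
Discarding the end carry: 00011000000
Decimal check:
  01001110100 = 512 + 64 + 32 + 16 + 4 = 628
  00110110100 = 256 + 128 + 32 + 16 + 4 = 436
  628 - 436 = 192, and 00011000000 = 128 + 64 = 192 ✓



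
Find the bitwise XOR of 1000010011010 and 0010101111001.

XOR: 1 when bits differ
  1000010011010
^ 0010101111001
---------------
  1010111100011
Decimal: 4250 ^ 1401 = 5603



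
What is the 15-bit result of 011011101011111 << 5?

Original: 011011101011111 (decimal 14175)
Shift left by 5 positions
Append 5 zeros on the right and drop the 5 high bits that overflow the 15-bit width
Result: 110101111100000 (decimal 27616)
Equivalent: 14175 << 5 = 14175 × 2^5 = 453600, truncated to 15 bits = 27616



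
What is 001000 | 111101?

OR: 1 when either bit is 1
  001000
| 111101
--------
  111101
Decimal: 8 | 61 = 61



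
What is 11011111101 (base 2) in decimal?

Sum of powers of 2 for each 1-bit:
2^0 + 2^2 + 2^3 + 2^4 + 2^5 + 2^6 + 2^7 + 2^9 + 2^10
= 1 + 4 + 8 + 16 + 32 + 64 + 128 + 512 + 1024
= 1789



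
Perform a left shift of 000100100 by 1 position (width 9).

Original: 000100100 (decimal 36)
Shift left by 1 position
Append 1 zero on the right
Result: 001001000 (decimal 72)
Equivalent: 36 << 1 = 36 × 2^1 = 72



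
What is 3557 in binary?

Using repeated division by 2:
3557 ÷ 2 = 1778 remainder 1
1778 ÷ 2 = 889 remainder 0
889 ÷ 2 = 444 remainder 1
444 ÷ 2 = 222 remainder 0
222 ÷ 2 = 111 remainder 0
111 ÷ 2 = 55 remainder 1
55 ÷ 2 = 27 remainder 1
27 ÷ 2 = 13 remainder 1
13 ÷ 2 = 6 remainder 1
6 ÷ 2 = 3 remainder 0
3 ÷ 2 = 1 remainder 1
1 ÷ 2 = 0 remainder 1
Reading remainders bottom to top: 110111100101



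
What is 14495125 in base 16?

Using repeated division by 16 (digits 10–15 are A–F):
14495125 ÷ 16 = 905945 remainder 5
905945 ÷ 16 = 56621 remainder 9
56621 ÷ 16 = 3538 remainder 13 (D)
3538 ÷ 16 = 221 remainder 2
221 ÷ 16 = 13 remainder 13 (D)
13 ÷ 16 = 0 remainder 13 (D)
Reading remainders bottom to top: DD2D95



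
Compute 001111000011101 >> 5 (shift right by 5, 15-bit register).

Original: 001111000011101 (decimal 7709)
Shift right by 5 positions
Drop the 5 low bits; fill with zeros on the left
Result: 000000011110000 (decimal 240)
Equivalent: 7709 >> 5 = 7709 ÷ 2^5 = 240



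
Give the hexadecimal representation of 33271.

Using repeated division by 16 (digits 10–15 are A–F):
33271 ÷ 16 = 2079 remainder 7
2079 ÷ 16 = 129 remainder 15 (F)
129 ÷ 16 = 8 remainder 1
8 ÷ 16 = 0 remainder 8
Reading remainders bottom to top: 81F7



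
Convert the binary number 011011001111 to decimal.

Sum of powers of 2 for each 1-bit:
2^0 + 2^1 + 2^2 + 2^3 + 2^6 + 2^7 + 2^9 + 2^10
= 1 + 2 + 4 + 8 + 64 + 128 + 512 + 1024
= 1743



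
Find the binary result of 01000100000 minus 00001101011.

Method 1 - Direct subtraction (column by column from the right: bit − bit − borrow-in; if negative, add 2 and borrow 1 from the next column):
borrow: 01111111110
        01000100000
-       00001101011
-------------------
        00110110101

Method 2 - Add two's complement:
Two's complement of 00001101011: invert → 11110010100, add 1 → 11110010101
  01000100000
+ 11110010101
-------------
 100110110101  (end carry out of the top bit = 1)
Discarding the end carry: 00110110101
Decimal check:
  01000100000 = 512 + 32 = 544
  00001101011 = 64 + 32 + 8 + 2 + 1 = 107
  544 - 107 = 437, and 00110110101 = 256 + 128 + 32 + 16 + 4 + 1 = 437 ✓



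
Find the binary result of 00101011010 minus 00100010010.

Method 1 - Direct subtraction (column by column from the right: bit − bit − borrow-in; if negative, add 2 and borrow 1 from the next column):
borrow: 00000000000
        00101011010
-       00100010010
-------------------
        00001001000

Method 2 - Add two's complement:
Two's complement of 00100010010: invert → 11011101101, add 1 → 11011101110
  00101011010
+ 11011101110
-------------
 100001001000  (end carry out of the top bit = 1)
Discarding the end carry: 00001001000
Decimal check:
  00101011010 = 256 + 64 + 16 + 8 + 2 = 346
  00100010010 = 256 + 16 + 2 = 274
  346 - 274 = 72, and 00001001000 = 64 + 8 = 72 ✓



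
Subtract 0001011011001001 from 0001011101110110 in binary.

Method 1 - Direct subtraction (column by column from the right: bit − bit − borrow-in; if negative, add 2 and borrow 1 from the next column):
borrow: 0000000100010010
        0001011101110110
-       0001011011001001
------------------------
        0000000010101101

Method 2 - Add two's complement:
Two's complement of 0001011011001001: invert → 1110100100110110, add 1 → 1110100100110111
  0001011101110110
+ 1110100100110111
------------------
 10000000010101101  (end carry out of the top bit = 1)
Discarding the end carry: 0000000010101101
Decimal check:
  0001011101110110 = 4096 + 1024 + 512 + 256 + 64 + 32 + 16 + 4 + 2 = 6006
  0001011011001001 = 4096 + 1024 + 512 + 128 + 64 + 8 + 1 = 5833
  6006 - 5833 = 173, and 0000000010101101 = 128 + 32 + 8 + 4 + 1 = 173 ✓



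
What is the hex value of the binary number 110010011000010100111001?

Group into 4-bit nibbles from right:
  1100 = C
  1001 = 9
  1000 = 8
  0101 = 5
  0011 = 3
  1001 = 9
Result: C98539



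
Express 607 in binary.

Using repeated division by 2:
607 ÷ 2 = 303 remainder 1
303 ÷ 2 = 151 remainder 1
151 ÷ 2 = 75 remainder 1
75 ÷ 2 = 37 remainder 1
37 ÷ 2 = 18 remainder 1
18 ÷ 2 = 9 remainder 0
9 ÷ 2 = 4 remainder 1
4 ÷ 2 = 2 remainder 0
2 ÷ 2 = 1 remainder 0
1 ÷ 2 = 0 remainder 1
Reading remainders bottom to top: 1001011111



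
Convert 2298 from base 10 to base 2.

Using repeated division by 2:
2298 ÷ 2 = 1149 remainder 0
1149 ÷ 2 = 574 remainder 1
574 ÷ 2 = 287 remainder 0
287 ÷ 2 = 143 remainder 1
143 ÷ 2 = 71 remainder 1
71 ÷ 2 = 35 remainder 1
35 ÷ 2 = 17 remainder 1
17 ÷ 2 = 8 remainder 1
8 ÷ 2 = 4 remainder 0
4 ÷ 2 = 2 remainder 0
2 ÷ 2 = 1 remainder 0
1 ÷ 2 = 0 remainder 1
Reading remainders bottom to top: 100011111010



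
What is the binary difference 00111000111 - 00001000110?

Method 1 - Direct subtraction (column by column from the right: bit − bit − borrow-in; if negative, add 2 and borrow 1 from the next column):
borrow: 00000000000
        00111000111
-       00001000110
-------------------
        00110000001

Method 2 - Add two's complement:
Two's complement of 00001000110: invert → 11110111001, add 1 → 11110111010
  00111000111
+ 11110111010
-------------
 100110000001  (end carry out of the top bit = 1)
Discarding the end carry: 00110000001
Decimal check:
  00111000111 = 256 + 128 + 64 + 4 + 2 + 1 = 455
  00001000110 = 64 + 4 + 2 = 70
  455 - 70 = 385, and 00110000001 = 256 + 128 + 1 = 385 ✓



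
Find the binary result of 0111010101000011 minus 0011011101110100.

Method 1 - Direct subtraction (column by column from the right: bit − bit − borrow-in; if negative, add 2 and borrow 1 from the next column):
borrow: 0111111111111000
        0111010101000011
-       0011011101110100
------------------------
        0011110111001111

Method 2 - Add two's complement:
Two's complement of 0011011101110100: invert → 1100100010001011, add 1 → 1100100010001100
  0111010101000011
+ 1100100010001100
------------------
 10011110111001111  (end carry out of the top bit = 1)
Discarding the end carry: 0011110111001111
Decimal check:
  0111010101000011 = 16384 + 8192 + 4096 + 1024 + 256 + 64 + 2 + 1 = 30019
  0011011101110100 = 8192 + 4096 + 1024 + 512 + 256 + 64 + 32 + 16 + 4 = 14196
  30019 - 14196 = 15823, and 0011110111001111 = 8192 + 4096 + 2048 + 1024 + 256 + 128 + 64 + 8 + 4 + 2 + 1 = 15823 ✓



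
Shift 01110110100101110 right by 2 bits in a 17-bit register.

Original: 01110110100101110 (decimal 60718)
Shift right by 2 positions
Drop the 2 low bits; fill with zeros on the left
Result: 00011101101001011 (decimal 15179)
Equivalent: 60718 >> 2 = 60718 ÷ 2^2 = 15179



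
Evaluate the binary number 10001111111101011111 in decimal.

Sum of powers of 2 for each 1-bit:
2^0 + 2^1 + 2^2 + 2^3 + 2^4 + 2^6 + 2^8 + 2^9 + 2^10 + 2^11 + 2^12 + 2^13 + 2^14 + 2^15 + 2^19
= 1 + 2 + 4 + 8 + 16 + 64 + 256 + 512 + 1024 + 2048 + 4096 + 8192 + 16384 + 32768 + 524288
= 589663



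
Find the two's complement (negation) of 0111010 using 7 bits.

Original: 0111010
Step 1 - Invert all bits: 1000101
Step 2 - Add 1: 1000110
Verification: 0111010 + 1000110 = 10000000; discarding the end carry (carry out of the top bit) leaves the 7-bit value 0000000, as required for x + (-x)



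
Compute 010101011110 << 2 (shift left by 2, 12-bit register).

Original: 010101011110 (decimal 1374)
Shift left by 2 positions
Append 2 zeros on the right and drop the 2 high bits that overflow the 12-bit width
Result: 010101111000 (decimal 1400)
Equivalent: 1374 << 2 = 1374 × 2^2 = 5496, truncated to 12 bits = 1400



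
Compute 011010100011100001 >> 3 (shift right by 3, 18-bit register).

Original: 011010100011100001 (decimal 108769)
Shift right by 3 positions
Drop the 3 low bits; fill with zeros on the left
Result: 000011010100011100 (decimal 13596)
Equivalent: 108769 >> 3 = 108769 ÷ 2^3 = 13596



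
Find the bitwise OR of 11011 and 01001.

OR: 1 when either bit is 1
  11011
| 01001
-------
  11011
Decimal: 27 | 9 = 27



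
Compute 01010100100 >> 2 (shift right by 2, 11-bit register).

Original: 01010100100 (decimal 676)
Shift right by 2 positions
Drop the 2 low bits; fill with zeros on the left
Result: 00010101001 (decimal 169)
Equivalent: 676 >> 2 = 676 ÷ 2^2 = 169



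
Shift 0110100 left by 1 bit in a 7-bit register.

Original: 0110100 (decimal 52)
Shift left by 1 position
Append 1 zero on the right
Result: 1101000 (decimal 104)
Equivalent: 52 << 1 = 52 × 2^1 = 104



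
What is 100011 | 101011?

OR: 1 when either bit is 1
  100011
| 101011
--------
  101011
Decimal: 35 | 43 = 43



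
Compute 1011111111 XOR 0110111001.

XOR: 1 when bits differ
  1011111111
^ 0110111001
------------
  1101000110
Decimal: 767 ^ 441 = 838



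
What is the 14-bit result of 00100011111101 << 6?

Original: 00100011111101 (decimal 2301)
Shift left by 6 positions
Append 6 zeros on the right and drop the 6 high bits that overflow the 14-bit width
Result: 11111101000000 (decimal 16192)
Equivalent: 2301 << 6 = 2301 × 2^6 = 147264, truncated to 14 bits = 16192



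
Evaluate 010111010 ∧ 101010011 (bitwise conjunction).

AND: 1 only when both bits are 1
  010111010
& 101010011
-----------
  000010010
Decimal: 186 & 339 = 18



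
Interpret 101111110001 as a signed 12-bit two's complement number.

Binary: 101111110001
Sign bit: 1 (negative)
Invert: 010000001110
Add 1:  010000001111
Magnitude: 010000001111 = 1024 + 8 + 4 + 2 + 1 = 1039
Value: -1039



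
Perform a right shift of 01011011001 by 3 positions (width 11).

Original: 01011011001 (decimal 729)
Shift right by 3 positions
Drop the 3 low bits; fill with zeros on the left
Result: 00001011011 (decimal 91)
Equivalent: 729 >> 3 = 729 ÷ 2^3 = 91



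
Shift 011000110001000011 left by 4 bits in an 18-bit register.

Original: 011000110001000011 (decimal 101443)
Shift left by 4 positions
Append 4 zeros on the right and drop the 4 high bits that overflow the 18-bit width
Result: 001100010000110000 (decimal 50224)
Equivalent: 101443 << 4 = 101443 × 2^4 = 1623088, truncated to 18 bits = 50224



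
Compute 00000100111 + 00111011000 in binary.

Add column by column from the right: bit + bit + carry-in; write the sum mod 2, carry 1 when the sum is 2 or 3.
carry:  00000000000
        00000100111
+       00111011000
-------------------
       000111111111
(the carry out of the leftmost column, 0, becomes the leading bit)
Decimal check:
  00000100111 = 32 + 4 + 2 + 1 = 39
  00111011000 = 256 + 128 + 64 + 16 + 8 = 472
  39 + 472 = 511, and 000111111111 = 256 + 128 + 64 + 32 + 16 + 8 + 4 + 2 + 1 = 511 ✓



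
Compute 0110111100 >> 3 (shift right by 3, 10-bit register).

Original: 0110111100 (decimal 444)
Shift right by 3 positions
Drop the 3 low bits; fill with zeros on the left
Result: 0000110111 (decimal 55)
Equivalent: 444 >> 3 = 444 ÷ 2^3 = 55



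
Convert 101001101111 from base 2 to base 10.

Sum of powers of 2 for each 1-bit:
2^0 + 2^1 + 2^2 + 2^3 + 2^5 + 2^6 + 2^9 + 2^11
= 1 + 2 + 4 + 8 + 32 + 64 + 512 + 2048
= 2671



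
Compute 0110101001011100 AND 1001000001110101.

AND: 1 only when both bits are 1
  0110101001011100
& 1001000001110101
------------------
  0000000001010100
Decimal: 27228 & 36981 = 84



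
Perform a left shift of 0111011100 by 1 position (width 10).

Original: 0111011100 (decimal 476)
Shift left by 1 position
Append 1 zero on the right
Result: 1110111000 (decimal 952)
Equivalent: 476 << 1 = 476 × 2^1 = 952



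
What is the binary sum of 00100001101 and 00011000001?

Add column by column from the right: bit + bit + carry-in; write the sum mod 2, carry 1 when the sum is 2 or 3.
carry:  00000000010
        00100001101
+       00011000001
-------------------
       000111001110
(the carry out of the leftmost column, 0, becomes the leading bit)
Decimal check:
  00100001101 = 256 + 8 + 4 + 1 = 269
  00011000001 = 128 + 64 + 1 = 193
  269 + 193 = 462, and 000111001110 = 256 + 128 + 64 + 8 + 4 + 2 = 462 ✓



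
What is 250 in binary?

Using repeated division by 2:
250 ÷ 2 = 125 remainder 0
125 ÷ 2 = 62 remainder 1
62 ÷ 2 = 31 remainder 0
31 ÷ 2 = 15 remainder 1
15 ÷ 2 = 7 remainder 1
7 ÷ 2 = 3 remainder 1
3 ÷ 2 = 1 remainder 1
1 ÷ 2 = 0 remainder 1
Reading remainders bottom to top: 11111010



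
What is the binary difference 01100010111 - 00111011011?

Method 1 - Direct subtraction (column by column from the right: bit − bit − borrow-in; if negative, add 2 and borrow 1 from the next column):
borrow: 01111110000
        01100010111
-       00111011011
-------------------
        00100111100

Method 2 - Add two's complement:
Two's complement of 00111011011: invert → 11000100100, add 1 → 11000100101
  01100010111
+ 11000100101
-------------
 100100111100  (end carry out of the top bit = 1)
Discarding the end carry: 00100111100
Decimal check:
  01100010111 = 512 + 256 + 16 + 4 + 2 + 1 = 791
  00111011011 = 256 + 128 + 64 + 16 + 8 + 2 + 1 = 475
  791 - 475 = 316, and 00100111100 = 256 + 32 + 16 + 8 + 4 = 316 ✓



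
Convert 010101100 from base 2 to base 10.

Sum of powers of 2 for each 1-bit:
2^2 + 2^3 + 2^5 + 2^7
= 4 + 8 + 32 + 128
= 172



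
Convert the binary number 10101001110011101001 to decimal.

Sum of powers of 2 for each 1-bit:
2^0 + 2^3 + 2^5 + 2^6 + 2^7 + 2^10 + 2^11 + 2^12 + 2^15 + 2^17 + 2^19
= 1 + 8 + 32 + 64 + 128 + 1024 + 2048 + 4096 + 32768 + 131072 + 524288
= 695529



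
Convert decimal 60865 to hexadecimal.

Using repeated division by 16 (digits 10–15 are A–F):
60865 ÷ 16 = 3804 remainder 1
3804 ÷ 16 = 237 remainder 12 (C)
237 ÷ 16 = 14 remainder 13 (D)
14 ÷ 16 = 0 remainder 14 (E)
Reading remainders bottom to top: EDC1



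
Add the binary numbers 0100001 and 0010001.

Add column by column from the right: bit + bit + carry-in; write the sum mod 2, carry 1 when the sum is 2 or 3.
carry:  0000010
        0100001
+       0010001
---------------
       00110010
(the carry out of the leftmost column, 0, becomes the leading bit)
Decimal check:
  0100001 = 32 + 1 = 33
  0010001 = 16 + 1 = 17
  33 + 17 = 50, and 00110010 = 32 + 16 + 2 = 50 ✓



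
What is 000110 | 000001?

OR: 1 when either bit is 1
  000110
| 000001
--------
  000111
Decimal: 6 | 1 = 7



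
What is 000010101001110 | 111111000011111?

OR: 1 when either bit is 1
  000010101001110
| 111111000011111
-----------------
  111111101011111
Decimal: 1358 | 32287 = 32607



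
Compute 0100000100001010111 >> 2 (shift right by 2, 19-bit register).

Original: 0100000100001010111 (decimal 133207)
Shift right by 2 positions
Drop the 2 low bits; fill with zeros on the left
Result: 0001000001000010101 (decimal 33301)
Equivalent: 133207 >> 2 = 133207 ÷ 2^2 = 33301



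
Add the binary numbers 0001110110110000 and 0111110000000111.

Add column by column from the right: bit + bit + carry-in; write the sum mod 2, carry 1 when the sum is 2 or 3.
carry:  1111100000000000
        0001110110110000
+       0111110000000111
------------------------
       01001100110110111
(the carry out of the leftmost column, 0, becomes the leading bit)
Decimal check:
  0001110110110000 = 4096 + 2048 + 1024 + 256 + 128 + 32 + 16 = 7600
  0111110000000111 = 16384 + 8192 + 4096 + 2048 + 1024 + 4 + 2 + 1 = 31751
  7600 + 31751 = 39351, and 01001100110110111 = 32768 + 4096 + 2048 + 256 + 128 + 32 + 16 + 4 + 2 + 1 = 39351 ✓



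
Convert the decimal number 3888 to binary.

Using repeated division by 2:
3888 ÷ 2 = 1944 remainder 0
1944 ÷ 2 = 972 remainder 0
972 ÷ 2 = 486 remainder 0
486 ÷ 2 = 243 remainder 0
243 ÷ 2 = 121 remainder 1
121 ÷ 2 = 60 remainder 1
60 ÷ 2 = 30 remainder 0
30 ÷ 2 = 15 remainder 0
15 ÷ 2 = 7 remainder 1
7 ÷ 2 = 3 remainder 1
3 ÷ 2 = 1 remainder 1
1 ÷ 2 = 0 remainder 1
Reading remainders bottom to top: 111100110000

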